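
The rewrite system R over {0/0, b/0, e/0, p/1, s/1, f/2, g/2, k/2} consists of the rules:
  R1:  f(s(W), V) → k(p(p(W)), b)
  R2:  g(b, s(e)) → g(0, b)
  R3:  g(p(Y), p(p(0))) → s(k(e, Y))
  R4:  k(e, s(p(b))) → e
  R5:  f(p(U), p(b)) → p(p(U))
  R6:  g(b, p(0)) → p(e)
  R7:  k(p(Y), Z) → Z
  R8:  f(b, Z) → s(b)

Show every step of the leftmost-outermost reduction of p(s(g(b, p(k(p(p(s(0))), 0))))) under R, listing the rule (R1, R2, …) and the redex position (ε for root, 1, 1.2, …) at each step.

1. p(s(g(b, p(k(p(p(s(0))), 0)))))  →  p(s(g(b, p(0))))   [R7 at 1.1.2.1]
2. p(s(g(b, p(0))))  →  p(s(p(e)))   [R6 at 1.1]

p(s(p(e)))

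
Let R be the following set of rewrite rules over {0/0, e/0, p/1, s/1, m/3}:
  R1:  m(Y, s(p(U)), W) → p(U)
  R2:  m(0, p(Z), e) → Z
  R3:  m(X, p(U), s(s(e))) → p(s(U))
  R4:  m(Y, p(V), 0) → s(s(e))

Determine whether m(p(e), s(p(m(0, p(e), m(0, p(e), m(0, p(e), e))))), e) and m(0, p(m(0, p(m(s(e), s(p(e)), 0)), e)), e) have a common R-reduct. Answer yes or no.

Reduce t₁ = m(p(e), s(p(m(0, p(e), m(0, p(e), m(0, p(e), e))))), e):
1. m(p(e), s(p(m(0, p(e), m(0, p(e), m(0, p(e), e))))), e)  →  p(m(0, p(e), m(0, p(e), m(0, p(e), e))))   [R1 at ε]
2. p(m(0, p(e), m(0, p(e), m(0, p(e), e))))  →  p(m(0, p(e), m(0, p(e), e)))   [R2 at 1.3.3]
3. p(m(0, p(e), m(0, p(e), e)))  →  p(m(0, p(e), e))   [R2 at 1.3]
4. p(m(0, p(e), e))  →  p(e)   [R2 at 1]

Reduce t₂ = m(0, p(m(0, p(m(s(e), s(p(e)), 0)), e)), e):
1. m(0, p(m(0, p(m(s(e), s(p(e)), 0)), e)), e)  →  m(0, p(m(s(e), s(p(e)), 0)), e)   [R2 at ε]
2. m(0, p(m(s(e), s(p(e)), 0)), e)  →  m(s(e), s(p(e)), 0)   [R2 at ε]
3. m(s(e), s(p(e)), 0)  →  p(e)   [R1 at ε]

yes — NF(t₁) = p(e), NF(t₂) = p(e)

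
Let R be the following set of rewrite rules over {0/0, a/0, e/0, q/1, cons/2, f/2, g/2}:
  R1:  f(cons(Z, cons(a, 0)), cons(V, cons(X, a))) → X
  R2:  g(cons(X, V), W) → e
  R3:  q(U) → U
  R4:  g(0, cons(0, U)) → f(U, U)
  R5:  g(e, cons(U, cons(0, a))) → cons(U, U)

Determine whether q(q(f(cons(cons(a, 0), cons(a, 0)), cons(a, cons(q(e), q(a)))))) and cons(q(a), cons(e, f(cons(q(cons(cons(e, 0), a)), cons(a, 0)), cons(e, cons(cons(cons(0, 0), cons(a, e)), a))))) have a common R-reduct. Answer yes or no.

no — NF(t₁) = e, NF(t₂) = cons(a, cons(e, cons(cons(0, 0), cons(a, e))))

Reduce t₁ = q(q(f(cons(cons(a, 0), cons(a, 0)), cons(a, cons(q(e), q(a)))))):
1. q(q(f(cons(cons(a, 0), cons(a, 0)), cons(a, cons(q(e), q(a))))))  →  q(f(cons(cons(a, 0), cons(a, 0)), cons(a, cons(q(e), q(a)))))   [R3 at ε]
2. q(f(cons(cons(a, 0), cons(a, 0)), cons(a, cons(q(e), q(a)))))  →  f(cons(cons(a, 0), cons(a, 0)), cons(a, cons(q(e), q(a))))   [R3 at ε]
3. f(cons(cons(a, 0), cons(a, 0)), cons(a, cons(q(e), q(a))))  →  f(cons(cons(a, 0), cons(a, 0)), cons(a, cons(e, q(a))))   [R3 at 2.2.1]
4. f(cons(cons(a, 0), cons(a, 0)), cons(a, cons(e, q(a))))  →  f(cons(cons(a, 0), cons(a, 0)), cons(a, cons(e, a)))   [R3 at 2.2.2]
5. f(cons(cons(a, 0), cons(a, 0)), cons(a, cons(e, a)))  →  e   [R1 at ε]

Reduce t₂ = cons(q(a), cons(e, f(cons(q(cons(cons(e, 0), a)), cons(a, 0)), cons(e, cons(cons(cons(0, 0), cons(a, e)), a))))):
1. cons(q(a), cons(e, f(cons(q(cons(cons(e, 0), a)), cons(a, 0)), cons(e, cons(cons(cons(0, 0), cons(a, e)), a)))))  →  cons(a, cons(e, f(cons(q(cons(cons(e, 0), a)), cons(a, 0)), cons(e, cons(cons(cons(0, 0), cons(a, e)), a)))))   [R3 at 1]
2. cons(a, cons(e, f(cons(q(cons(cons(e, 0), a)), cons(a, 0)), cons(e, cons(cons(cons(0, 0), cons(a, e)), a)))))  →  cons(a, cons(e, cons(cons(0, 0), cons(a, e))))   [R1 at 2.2]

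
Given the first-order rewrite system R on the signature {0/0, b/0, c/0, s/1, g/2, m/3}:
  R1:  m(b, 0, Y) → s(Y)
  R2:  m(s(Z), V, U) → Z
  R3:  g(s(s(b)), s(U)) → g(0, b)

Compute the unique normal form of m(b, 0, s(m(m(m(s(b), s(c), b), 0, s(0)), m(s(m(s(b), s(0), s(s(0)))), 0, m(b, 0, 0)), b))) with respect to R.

1. m(b, 0, s(m(m(m(s(b), s(c), b), 0, s(0)), m(s(m(s(b), s(0), s(s(0)))), 0, m(b, 0, 0)), b)))  →  s(s(m(m(m(s(b), s(c), b), 0, s(0)), m(s(m(s(b), s(0), s(s(0)))), 0, m(b, 0, 0)), b)))   [R1 at ε]
2. s(s(m(m(m(s(b), s(c), b), 0, s(0)), m(s(m(s(b), s(0), s(s(0)))), 0, m(b, 0, 0)), b)))  →  s(s(m(m(b, 0, s(0)), m(s(m(s(b), s(0), s(s(0)))), 0, m(b, 0, 0)), b)))   [R2 at 1.1.1.1]
3. s(s(m(m(b, 0, s(0)), m(s(m(s(b), s(0), s(s(0)))), 0, m(b, 0, 0)), b)))  →  s(s(m(s(s(0)), m(s(m(s(b), s(0), s(s(0)))), 0, m(b, 0, 0)), b)))   [R1 at 1.1.1]
4. s(s(m(s(s(0)), m(s(m(s(b), s(0), s(s(0)))), 0, m(b, 0, 0)), b)))  →  s(s(s(0)))   [R2 at 1.1]

s(s(s(0)))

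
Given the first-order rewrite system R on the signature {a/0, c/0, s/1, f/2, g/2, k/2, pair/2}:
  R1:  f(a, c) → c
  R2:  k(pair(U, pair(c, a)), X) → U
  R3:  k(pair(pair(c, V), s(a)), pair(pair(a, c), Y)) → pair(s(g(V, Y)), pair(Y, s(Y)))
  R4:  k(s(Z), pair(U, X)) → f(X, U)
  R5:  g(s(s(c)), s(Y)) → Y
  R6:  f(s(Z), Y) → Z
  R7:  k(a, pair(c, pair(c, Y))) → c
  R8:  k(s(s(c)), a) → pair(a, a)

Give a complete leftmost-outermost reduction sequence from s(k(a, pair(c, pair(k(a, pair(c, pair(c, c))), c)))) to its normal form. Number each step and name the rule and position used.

s(c)

1. s(k(a, pair(c, pair(k(a, pair(c, pair(c, c))), c))))  →  s(k(a, pair(c, pair(c, c))))   [R7 at 1.2.2.1]
2. s(k(a, pair(c, pair(c, c))))  →  s(c)   [R7 at 1]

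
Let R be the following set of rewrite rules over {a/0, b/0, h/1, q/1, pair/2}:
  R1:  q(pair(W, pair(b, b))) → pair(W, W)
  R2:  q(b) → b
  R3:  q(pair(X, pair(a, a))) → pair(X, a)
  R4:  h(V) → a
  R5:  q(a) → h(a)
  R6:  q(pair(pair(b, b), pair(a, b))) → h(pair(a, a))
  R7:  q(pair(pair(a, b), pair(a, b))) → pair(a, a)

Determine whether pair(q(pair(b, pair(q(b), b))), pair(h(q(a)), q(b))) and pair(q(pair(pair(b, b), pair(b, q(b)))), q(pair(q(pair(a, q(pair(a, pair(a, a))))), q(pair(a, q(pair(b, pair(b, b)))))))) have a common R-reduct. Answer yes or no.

no — NF(t₁) = pair(pair(b, b), pair(a, b)), NF(t₂) = pair(pair(pair(b, b), pair(b, b)), pair(pair(a, a), a))

Reduce t₁ = pair(q(pair(b, pair(q(b), b))), pair(h(q(a)), q(b))):
1. pair(q(pair(b, pair(q(b), b))), pair(h(q(a)), q(b)))  →  pair(q(pair(b, pair(b, b))), pair(h(q(a)), q(b)))   [R2 at 1.1.2.1]
2. pair(q(pair(b, pair(b, b))), pair(h(q(a)), q(b)))  →  pair(pair(b, b), pair(h(q(a)), q(b)))   [R1 at 1]
3. pair(pair(b, b), pair(h(q(a)), q(b)))  →  pair(pair(b, b), pair(a, q(b)))   [R4 at 2.1]
4. pair(pair(b, b), pair(a, q(b)))  →  pair(pair(b, b), pair(a, b))   [R2 at 2.2]

Reduce t₂ = pair(q(pair(pair(b, b), pair(b, q(b)))), q(pair(q(pair(a, q(pair(a, pair(a, a))))), q(pair(a, q(pair(b, pair(b, b)))))))):
1. pair(q(pair(pair(b, b), pair(b, q(b)))), q(pair(q(pair(a, q(pair(a, pair(a, a))))), q(pair(a, q(pair(b, pair(b, b))))))))  →  pair(q(pair(pair(b, b), pair(b, b))), q(pair(q(pair(a, q(pair(a, pair(a, a))))), q(pair(a, q(pair(b, pair(b, b))))))))   [R2 at 1.1.2.2]
2. pair(q(pair(pair(b, b), pair(b, b))), q(pair(q(pair(a, q(pair(a, pair(a, a))))), q(pair(a, q(pair(b, pair(b, b))))))))  →  pair(pair(pair(b, b), pair(b, b)), q(pair(q(pair(a, q(pair(a, pair(a, a))))), q(pair(a, q(pair(b, pair(b, b))))))))   [R1 at 1]
3. pair(pair(pair(b, b), pair(b, b)), q(pair(q(pair(a, q(pair(a, pair(a, a))))), q(pair(a, q(pair(b, pair(b, b))))))))  →  pair(pair(pair(b, b), pair(b, b)), q(pair(q(pair(a, pair(a, a))), q(pair(a, q(pair(b, pair(b, b))))))))   [R3 at 2.1.1.1.2]
4. pair(pair(pair(b, b), pair(b, b)), q(pair(q(pair(a, pair(a, a))), q(pair(a, q(pair(b, pair(b, b))))))))  →  pair(pair(pair(b, b), pair(b, b)), q(pair(pair(a, a), q(pair(a, q(pair(b, pair(b, b))))))))   [R3 at 2.1.1]
5. pair(pair(pair(b, b), pair(b, b)), q(pair(pair(a, a), q(pair(a, q(pair(b, pair(b, b))))))))  →  pair(pair(pair(b, b), pair(b, b)), q(pair(pair(a, a), q(pair(a, pair(b, b))))))   [R1 at 2.1.2.1.2]
6. pair(pair(pair(b, b), pair(b, b)), q(pair(pair(a, a), q(pair(a, pair(b, b))))))  →  pair(pair(pair(b, b), pair(b, b)), q(pair(pair(a, a), pair(a, a))))   [R1 at 2.1.2]
7. pair(pair(pair(b, b), pair(b, b)), q(pair(pair(a, a), pair(a, a))))  →  pair(pair(pair(b, b), pair(b, b)), pair(pair(a, a), a))   [R3 at 2]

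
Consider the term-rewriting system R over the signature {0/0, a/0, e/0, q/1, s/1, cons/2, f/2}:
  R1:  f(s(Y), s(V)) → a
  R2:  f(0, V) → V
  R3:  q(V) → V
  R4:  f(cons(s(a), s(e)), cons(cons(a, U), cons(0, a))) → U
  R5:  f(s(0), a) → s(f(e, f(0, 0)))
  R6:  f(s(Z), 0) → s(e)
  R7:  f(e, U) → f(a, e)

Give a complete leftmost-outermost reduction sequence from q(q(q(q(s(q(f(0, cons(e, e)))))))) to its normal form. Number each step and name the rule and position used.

1. q(q(q(q(s(q(f(0, cons(e, e))))))))  →  q(q(q(s(q(f(0, cons(e, e)))))))   [R3 at ε]
2. q(q(q(s(q(f(0, cons(e, e)))))))  →  q(q(s(q(f(0, cons(e, e))))))   [R3 at ε]
3. q(q(s(q(f(0, cons(e, e))))))  →  q(s(q(f(0, cons(e, e)))))   [R3 at ε]
4. q(s(q(f(0, cons(e, e)))))  →  s(q(f(0, cons(e, e))))   [R3 at ε]
5. s(q(f(0, cons(e, e))))  →  s(f(0, cons(e, e)))   [R3 at 1]
6. s(f(0, cons(e, e)))  →  s(cons(e, e))   [R2 at 1]

s(cons(e, e))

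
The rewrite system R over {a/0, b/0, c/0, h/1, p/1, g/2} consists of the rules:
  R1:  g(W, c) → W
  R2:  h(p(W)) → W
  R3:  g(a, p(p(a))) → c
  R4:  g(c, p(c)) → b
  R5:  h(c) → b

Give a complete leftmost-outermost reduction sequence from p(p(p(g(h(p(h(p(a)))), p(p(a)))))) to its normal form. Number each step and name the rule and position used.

1. p(p(p(g(h(p(h(p(a)))), p(p(a))))))  →  p(p(p(g(h(p(a)), p(p(a))))))   [R2 at 1.1.1.1]
2. p(p(p(g(h(p(a)), p(p(a))))))  →  p(p(p(g(a, p(p(a))))))   [R2 at 1.1.1.1]
3. p(p(p(g(a, p(p(a))))))  →  p(p(p(c)))   [R3 at 1.1.1]

p(p(p(c)))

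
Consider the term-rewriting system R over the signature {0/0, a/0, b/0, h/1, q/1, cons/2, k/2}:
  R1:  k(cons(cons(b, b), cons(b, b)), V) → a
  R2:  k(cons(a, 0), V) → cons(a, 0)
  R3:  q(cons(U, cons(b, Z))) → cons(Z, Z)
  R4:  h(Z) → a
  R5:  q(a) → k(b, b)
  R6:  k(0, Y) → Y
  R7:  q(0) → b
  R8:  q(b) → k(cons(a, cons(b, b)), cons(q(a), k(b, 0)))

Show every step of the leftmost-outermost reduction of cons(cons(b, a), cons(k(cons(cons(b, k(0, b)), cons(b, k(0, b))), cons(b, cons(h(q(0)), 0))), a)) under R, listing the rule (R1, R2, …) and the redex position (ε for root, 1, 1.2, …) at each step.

1. cons(cons(b, a), cons(k(cons(cons(b, k(0, b)), cons(b, k(0, b))), cons(b, cons(h(q(0)), 0))), a))  →  cons(cons(b, a), cons(k(cons(cons(b, b), cons(b, k(0, b))), cons(b, cons(h(q(0)), 0))), a))   [R6 at 2.1.1.1.2]
2. cons(cons(b, a), cons(k(cons(cons(b, b), cons(b, k(0, b))), cons(b, cons(h(q(0)), 0))), a))  →  cons(cons(b, a), cons(k(cons(cons(b, b), cons(b, b)), cons(b, cons(h(q(0)), 0))), a))   [R6 at 2.1.1.2.2]
3. cons(cons(b, a), cons(k(cons(cons(b, b), cons(b, b)), cons(b, cons(h(q(0)), 0))), a))  →  cons(cons(b, a), cons(a, a))   [R1 at 2.1]

cons(cons(b, a), cons(a, a))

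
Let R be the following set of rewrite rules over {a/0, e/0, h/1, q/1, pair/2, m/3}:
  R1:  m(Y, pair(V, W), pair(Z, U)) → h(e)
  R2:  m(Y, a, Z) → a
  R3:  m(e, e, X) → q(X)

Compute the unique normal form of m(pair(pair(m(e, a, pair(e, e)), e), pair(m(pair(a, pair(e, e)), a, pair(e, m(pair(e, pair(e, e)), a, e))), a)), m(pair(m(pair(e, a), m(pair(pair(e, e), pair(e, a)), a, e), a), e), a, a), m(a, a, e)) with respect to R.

1. m(pair(pair(m(e, a, pair(e, e)), e), pair(m(pair(a, pair(e, e)), a, pair(e, m(pair(e, pair(e, e)), a, e))), a)), m(pair(m(pair(e, a), m(pair(pair(e, e), pair(e, a)), a, e), a), e), a, a), m(a, a, e))  →  m(pair(pair(a, e), pair(m(pair(a, pair(e, e)), a, pair(e, m(pair(e, pair(e, e)), a, e))), a)), m(pair(m(pair(e, a), m(pair(pair(e, e), pair(e, a)), a, e), a), e), a, a), m(a, a, e))   [R2 at 1.1.1]
2. m(pair(pair(a, e), pair(m(pair(a, pair(e, e)), a, pair(e, m(pair(e, pair(e, e)), a, e))), a)), m(pair(m(pair(e, a), m(pair(pair(e, e), pair(e, a)), a, e), a), e), a, a), m(a, a, e))  →  m(pair(pair(a, e), pair(a, a)), m(pair(m(pair(e, a), m(pair(pair(e, e), pair(e, a)), a, e), a), e), a, a), m(a, a, e))   [R2 at 1.2.1]
3. m(pair(pair(a, e), pair(a, a)), m(pair(m(pair(e, a), m(pair(pair(e, e), pair(e, a)), a, e), a), e), a, a), m(a, a, e))  →  m(pair(pair(a, e), pair(a, a)), a, m(a, a, e))   [R2 at 2]
4. m(pair(pair(a, e), pair(a, a)), a, m(a, a, e))  →  a   [R2 at ε]

a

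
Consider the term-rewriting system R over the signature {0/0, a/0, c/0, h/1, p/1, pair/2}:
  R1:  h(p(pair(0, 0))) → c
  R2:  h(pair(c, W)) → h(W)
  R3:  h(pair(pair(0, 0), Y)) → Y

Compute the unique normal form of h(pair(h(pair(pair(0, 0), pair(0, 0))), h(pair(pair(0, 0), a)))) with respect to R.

a

1. h(pair(h(pair(pair(0, 0), pair(0, 0))), h(pair(pair(0, 0), a))))  →  h(pair(pair(0, 0), h(pair(pair(0, 0), a))))   [R3 at 1.1]
2. h(pair(pair(0, 0), h(pair(pair(0, 0), a))))  →  h(pair(pair(0, 0), a))   [R3 at ε]
3. h(pair(pair(0, 0), a))  →  a   [R3 at ε]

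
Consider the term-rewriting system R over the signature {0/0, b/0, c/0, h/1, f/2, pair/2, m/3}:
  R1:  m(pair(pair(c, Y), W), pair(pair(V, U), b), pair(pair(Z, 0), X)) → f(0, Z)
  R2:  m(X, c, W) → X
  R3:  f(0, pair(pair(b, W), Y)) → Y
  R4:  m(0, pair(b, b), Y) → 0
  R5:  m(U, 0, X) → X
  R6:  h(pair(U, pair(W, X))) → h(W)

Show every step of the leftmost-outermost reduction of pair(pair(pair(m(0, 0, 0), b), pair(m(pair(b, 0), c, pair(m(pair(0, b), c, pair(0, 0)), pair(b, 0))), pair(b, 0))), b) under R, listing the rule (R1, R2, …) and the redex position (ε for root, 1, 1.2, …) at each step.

pair(pair(pair(0, b), pair(pair(b, 0), pair(b, 0))), b)

1. pair(pair(pair(m(0, 0, 0), b), pair(m(pair(b, 0), c, pair(m(pair(0, b), c, pair(0, 0)), pair(b, 0))), pair(b, 0))), b)  →  pair(pair(pair(0, b), pair(m(pair(b, 0), c, pair(m(pair(0, b), c, pair(0, 0)), pair(b, 0))), pair(b, 0))), b)   [R5 at 1.1.1]
2. pair(pair(pair(0, b), pair(m(pair(b, 0), c, pair(m(pair(0, b), c, pair(0, 0)), pair(b, 0))), pair(b, 0))), b)  →  pair(pair(pair(0, b), pair(pair(b, 0), pair(b, 0))), b)   [R2 at 1.2.1]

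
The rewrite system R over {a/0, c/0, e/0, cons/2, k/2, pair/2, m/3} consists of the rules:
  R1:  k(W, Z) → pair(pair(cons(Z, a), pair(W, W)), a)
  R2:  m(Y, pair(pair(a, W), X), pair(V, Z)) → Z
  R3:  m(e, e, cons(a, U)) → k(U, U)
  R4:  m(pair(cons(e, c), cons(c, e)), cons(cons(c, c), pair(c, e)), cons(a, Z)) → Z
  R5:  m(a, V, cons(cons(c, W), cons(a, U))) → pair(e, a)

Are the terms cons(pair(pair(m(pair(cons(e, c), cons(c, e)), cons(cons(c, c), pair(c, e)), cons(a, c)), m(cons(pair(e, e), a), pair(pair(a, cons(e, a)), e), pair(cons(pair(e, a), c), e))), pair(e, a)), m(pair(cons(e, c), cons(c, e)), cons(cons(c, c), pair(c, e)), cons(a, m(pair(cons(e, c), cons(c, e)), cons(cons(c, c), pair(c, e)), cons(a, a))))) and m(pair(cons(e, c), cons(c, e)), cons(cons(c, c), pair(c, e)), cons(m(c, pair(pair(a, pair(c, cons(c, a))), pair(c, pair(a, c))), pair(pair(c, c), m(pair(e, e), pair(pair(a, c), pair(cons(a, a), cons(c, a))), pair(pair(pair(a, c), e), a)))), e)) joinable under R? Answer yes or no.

Reduce t₁ = cons(pair(pair(m(pair(cons(e, c), cons(c, e)), cons(cons(c, c), pair(c, e)), cons(a, c)), m(cons(pair(e, e), a), pair(pair(a, cons(e, a)), e), pair(cons(pair(e, a), c), e))), pair(e, a)), m(pair(cons(e, c), cons(c, e)), cons(cons(c, c), pair(c, e)), cons(a, m(pair(cons(e, c), cons(c, e)), cons(cons(c, c), pair(c, e)), cons(a, a))))):
1. cons(pair(pair(m(pair(cons(e, c), cons(c, e)), cons(cons(c, c), pair(c, e)), cons(a, c)), m(cons(pair(e, e), a), pair(pair(a, cons(e, a)), e), pair(cons(pair(e, a), c), e))), pair(e, a)), m(pair(cons(e, c), cons(c, e)), cons(cons(c, c), pair(c, e)), cons(a, m(pair(cons(e, c), cons(c, e)), cons(cons(c, c), pair(c, e)), cons(a, a)))))  →  cons(pair(pair(c, m(cons(pair(e, e), a), pair(pair(a, cons(e, a)), e), pair(cons(pair(e, a), c), e))), pair(e, a)), m(pair(cons(e, c), cons(c, e)), cons(cons(c, c), pair(c, e)), cons(a, m(pair(cons(e, c), cons(c, e)), cons(cons(c, c), pair(c, e)), cons(a, a)))))   [R4 at 1.1.1]
2. cons(pair(pair(c, m(cons(pair(e, e), a), pair(pair(a, cons(e, a)), e), pair(cons(pair(e, a), c), e))), pair(e, a)), m(pair(cons(e, c), cons(c, e)), cons(cons(c, c), pair(c, e)), cons(a, m(pair(cons(e, c), cons(c, e)), cons(cons(c, c), pair(c, e)), cons(a, a)))))  →  cons(pair(pair(c, e), pair(e, a)), m(pair(cons(e, c), cons(c, e)), cons(cons(c, c), pair(c, e)), cons(a, m(pair(cons(e, c), cons(c, e)), cons(cons(c, c), pair(c, e)), cons(a, a)))))   [R2 at 1.1.2]
3. cons(pair(pair(c, e), pair(e, a)), m(pair(cons(e, c), cons(c, e)), cons(cons(c, c), pair(c, e)), cons(a, m(pair(cons(e, c), cons(c, e)), cons(cons(c, c), pair(c, e)), cons(a, a)))))  →  cons(pair(pair(c, e), pair(e, a)), m(pair(cons(e, c), cons(c, e)), cons(cons(c, c), pair(c, e)), cons(a, a)))   [R4 at 2]
4. cons(pair(pair(c, e), pair(e, a)), m(pair(cons(e, c), cons(c, e)), cons(cons(c, c), pair(c, e)), cons(a, a)))  →  cons(pair(pair(c, e), pair(e, a)), a)   [R4 at 2]

Reduce t₂ = m(pair(cons(e, c), cons(c, e)), cons(cons(c, c), pair(c, e)), cons(m(c, pair(pair(a, pair(c, cons(c, a))), pair(c, pair(a, c))), pair(pair(c, c), m(pair(e, e), pair(pair(a, c), pair(cons(a, a), cons(c, a))), pair(pair(pair(a, c), e), a)))), e)):
1. m(pair(cons(e, c), cons(c, e)), cons(cons(c, c), pair(c, e)), cons(m(c, pair(pair(a, pair(c, cons(c, a))), pair(c, pair(a, c))), pair(pair(c, c), m(pair(e, e), pair(pair(a, c), pair(cons(a, a), cons(c, a))), pair(pair(pair(a, c), e), a)))), e))  →  m(pair(cons(e, c), cons(c, e)), cons(cons(c, c), pair(c, e)), cons(m(pair(e, e), pair(pair(a, c), pair(cons(a, a), cons(c, a))), pair(pair(pair(a, c), e), a)), e))   [R2 at 3.1]
2. m(pair(cons(e, c), cons(c, e)), cons(cons(c, c), pair(c, e)), cons(m(pair(e, e), pair(pair(a, c), pair(cons(a, a), cons(c, a))), pair(pair(pair(a, c), e), a)), e))  →  m(pair(cons(e, c), cons(c, e)), cons(cons(c, c), pair(c, e)), cons(a, e))   [R2 at 3.1]
3. m(pair(cons(e, c), cons(c, e)), cons(cons(c, c), pair(c, e)), cons(a, e))  →  e   [R4 at ε]

no — NF(t₁) = cons(pair(pair(c, e), pair(e, a)), a), NF(t₂) = e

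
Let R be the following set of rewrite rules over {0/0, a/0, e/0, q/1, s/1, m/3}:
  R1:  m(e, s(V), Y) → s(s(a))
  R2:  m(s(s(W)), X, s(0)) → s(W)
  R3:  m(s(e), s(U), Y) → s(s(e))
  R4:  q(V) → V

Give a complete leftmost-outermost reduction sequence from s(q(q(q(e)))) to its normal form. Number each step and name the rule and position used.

s(e)

1. s(q(q(q(e))))  →  s(q(q(e)))   [R4 at 1]
2. s(q(q(e)))  →  s(q(e))   [R4 at 1]
3. s(q(e))  →  s(e)   [R4 at 1]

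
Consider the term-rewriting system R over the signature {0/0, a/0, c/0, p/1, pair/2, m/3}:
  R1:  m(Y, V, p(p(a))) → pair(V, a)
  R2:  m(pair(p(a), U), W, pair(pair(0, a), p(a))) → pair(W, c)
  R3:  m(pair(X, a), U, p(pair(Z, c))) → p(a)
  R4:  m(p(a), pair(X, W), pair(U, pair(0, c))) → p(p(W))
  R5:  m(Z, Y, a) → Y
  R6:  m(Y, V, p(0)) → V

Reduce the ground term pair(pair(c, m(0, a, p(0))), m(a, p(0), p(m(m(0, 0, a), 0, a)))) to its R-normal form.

pair(pair(c, a), p(0))

1. pair(pair(c, m(0, a, p(0))), m(a, p(0), p(m(m(0, 0, a), 0, a))))  →  pair(pair(c, a), m(a, p(0), p(m(m(0, 0, a), 0, a))))   [R6 at 1.2]
2. pair(pair(c, a), m(a, p(0), p(m(m(0, 0, a), 0, a))))  →  pair(pair(c, a), m(a, p(0), p(0)))   [R5 at 2.3.1]
3. pair(pair(c, a), m(a, p(0), p(0)))  →  pair(pair(c, a), p(0))   [R6 at 2]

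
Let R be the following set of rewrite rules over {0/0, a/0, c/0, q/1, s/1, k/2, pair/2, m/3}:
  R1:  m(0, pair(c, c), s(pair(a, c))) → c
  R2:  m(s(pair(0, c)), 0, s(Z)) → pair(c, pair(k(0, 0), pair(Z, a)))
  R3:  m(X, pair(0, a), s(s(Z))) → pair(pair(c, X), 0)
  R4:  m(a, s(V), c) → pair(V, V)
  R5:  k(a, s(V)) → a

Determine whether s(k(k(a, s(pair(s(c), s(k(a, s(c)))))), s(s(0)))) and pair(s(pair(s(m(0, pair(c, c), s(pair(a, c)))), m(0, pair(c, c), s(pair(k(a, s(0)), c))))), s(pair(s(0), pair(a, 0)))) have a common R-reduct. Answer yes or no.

no — NF(t₁) = s(a), NF(t₂) = pair(s(pair(s(c), c)), s(pair(s(0), pair(a, 0))))

Reduce t₁ = s(k(k(a, s(pair(s(c), s(k(a, s(c)))))), s(s(0)))):
1. s(k(k(a, s(pair(s(c), s(k(a, s(c)))))), s(s(0))))  →  s(k(a, s(s(0))))   [R5 at 1.1]
2. s(k(a, s(s(0))))  →  s(a)   [R5 at 1]

Reduce t₂ = pair(s(pair(s(m(0, pair(c, c), s(pair(a, c)))), m(0, pair(c, c), s(pair(k(a, s(0)), c))))), s(pair(s(0), pair(a, 0)))):
1. pair(s(pair(s(m(0, pair(c, c), s(pair(a, c)))), m(0, pair(c, c), s(pair(k(a, s(0)), c))))), s(pair(s(0), pair(a, 0))))  →  pair(s(pair(s(c), m(0, pair(c, c), s(pair(k(a, s(0)), c))))), s(pair(s(0), pair(a, 0))))   [R1 at 1.1.1.1]
2. pair(s(pair(s(c), m(0, pair(c, c), s(pair(k(a, s(0)), c))))), s(pair(s(0), pair(a, 0))))  →  pair(s(pair(s(c), m(0, pair(c, c), s(pair(a, c))))), s(pair(s(0), pair(a, 0))))   [R5 at 1.1.2.3.1.1]
3. pair(s(pair(s(c), m(0, pair(c, c), s(pair(a, c))))), s(pair(s(0), pair(a, 0))))  →  pair(s(pair(s(c), c)), s(pair(s(0), pair(a, 0))))   [R1 at 1.1.2]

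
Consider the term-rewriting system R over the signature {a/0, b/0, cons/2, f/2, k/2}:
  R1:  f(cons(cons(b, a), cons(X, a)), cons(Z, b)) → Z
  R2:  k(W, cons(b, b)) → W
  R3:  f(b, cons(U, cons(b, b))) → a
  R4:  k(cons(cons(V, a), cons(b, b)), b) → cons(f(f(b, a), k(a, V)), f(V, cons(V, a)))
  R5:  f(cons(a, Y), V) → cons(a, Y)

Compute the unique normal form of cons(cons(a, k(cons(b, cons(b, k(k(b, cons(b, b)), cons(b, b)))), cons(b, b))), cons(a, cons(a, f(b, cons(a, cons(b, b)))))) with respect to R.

cons(cons(a, cons(b, cons(b, b))), cons(a, cons(a, a)))

1. cons(cons(a, k(cons(b, cons(b, k(k(b, cons(b, b)), cons(b, b)))), cons(b, b))), cons(a, cons(a, f(b, cons(a, cons(b, b))))))  →  cons(cons(a, cons(b, cons(b, k(k(b, cons(b, b)), cons(b, b))))), cons(a, cons(a, f(b, cons(a, cons(b, b))))))   [R2 at 1.2]
2. cons(cons(a, cons(b, cons(b, k(k(b, cons(b, b)), cons(b, b))))), cons(a, cons(a, f(b, cons(a, cons(b, b))))))  →  cons(cons(a, cons(b, cons(b, k(b, cons(b, b))))), cons(a, cons(a, f(b, cons(a, cons(b, b))))))   [R2 at 1.2.2.2]
3. cons(cons(a, cons(b, cons(b, k(b, cons(b, b))))), cons(a, cons(a, f(b, cons(a, cons(b, b))))))  →  cons(cons(a, cons(b, cons(b, b))), cons(a, cons(a, f(b, cons(a, cons(b, b))))))   [R2 at 1.2.2.2]
4. cons(cons(a, cons(b, cons(b, b))), cons(a, cons(a, f(b, cons(a, cons(b, b))))))  →  cons(cons(a, cons(b, cons(b, b))), cons(a, cons(a, a)))   [R3 at 2.2.2]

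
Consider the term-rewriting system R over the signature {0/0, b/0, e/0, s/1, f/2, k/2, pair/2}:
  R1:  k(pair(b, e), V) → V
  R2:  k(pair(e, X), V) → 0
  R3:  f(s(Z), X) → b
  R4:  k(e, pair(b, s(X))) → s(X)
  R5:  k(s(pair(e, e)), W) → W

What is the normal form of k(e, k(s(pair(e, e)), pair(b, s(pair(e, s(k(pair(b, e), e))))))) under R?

s(pair(e, s(e)))

1. k(e, k(s(pair(e, e)), pair(b, s(pair(e, s(k(pair(b, e), e)))))))  →  k(e, pair(b, s(pair(e, s(k(pair(b, e), e))))))   [R5 at 2]
2. k(e, pair(b, s(pair(e, s(k(pair(b, e), e))))))  →  s(pair(e, s(k(pair(b, e), e))))   [R4 at ε]
3. s(pair(e, s(k(pair(b, e), e))))  →  s(pair(e, s(e)))   [R1 at 1.2.1]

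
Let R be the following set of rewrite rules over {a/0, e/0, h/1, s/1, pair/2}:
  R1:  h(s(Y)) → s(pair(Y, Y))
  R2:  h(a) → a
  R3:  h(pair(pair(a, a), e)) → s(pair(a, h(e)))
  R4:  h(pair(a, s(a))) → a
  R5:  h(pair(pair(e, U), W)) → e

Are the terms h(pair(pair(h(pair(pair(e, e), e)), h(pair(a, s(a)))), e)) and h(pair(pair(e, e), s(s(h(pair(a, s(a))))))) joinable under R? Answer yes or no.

Reduce t₁ = h(pair(pair(h(pair(pair(e, e), e)), h(pair(a, s(a)))), e)):
1. h(pair(pair(h(pair(pair(e, e), e)), h(pair(a, s(a)))), e))  →  h(pair(pair(e, h(pair(a, s(a)))), e))   [R5 at 1.1.1]
2. h(pair(pair(e, h(pair(a, s(a)))), e))  →  e   [R5 at ε]

Reduce t₂ = h(pair(pair(e, e), s(s(h(pair(a, s(a))))))):
1. h(pair(pair(e, e), s(s(h(pair(a, s(a)))))))  →  e   [R5 at ε]

yes — NF(t₁) = e, NF(t₂) = e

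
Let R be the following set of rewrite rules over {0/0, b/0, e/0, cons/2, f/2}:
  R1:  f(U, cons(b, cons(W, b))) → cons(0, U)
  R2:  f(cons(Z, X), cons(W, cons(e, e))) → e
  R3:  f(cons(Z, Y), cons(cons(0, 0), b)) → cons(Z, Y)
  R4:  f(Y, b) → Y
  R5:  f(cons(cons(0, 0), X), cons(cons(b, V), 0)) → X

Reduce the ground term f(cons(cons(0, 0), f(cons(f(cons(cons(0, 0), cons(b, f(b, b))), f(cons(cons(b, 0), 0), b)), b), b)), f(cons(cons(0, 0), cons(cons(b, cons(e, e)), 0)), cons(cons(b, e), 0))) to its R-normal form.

cons(cons(b, b), b)

1. f(cons(cons(0, 0), f(cons(f(cons(cons(0, 0), cons(b, f(b, b))), f(cons(cons(b, 0), 0), b)), b), b)), f(cons(cons(0, 0), cons(cons(b, cons(e, e)), 0)), cons(cons(b, e), 0)))  →  f(cons(cons(0, 0), cons(f(cons(cons(0, 0), cons(b, f(b, b))), f(cons(cons(b, 0), 0), b)), b)), f(cons(cons(0, 0), cons(cons(b, cons(e, e)), 0)), cons(cons(b, e), 0)))   [R4 at 1.2]
2. f(cons(cons(0, 0), cons(f(cons(cons(0, 0), cons(b, f(b, b))), f(cons(cons(b, 0), 0), b)), b)), f(cons(cons(0, 0), cons(cons(b, cons(e, e)), 0)), cons(cons(b, e), 0)))  →  f(cons(cons(0, 0), cons(f(cons(cons(0, 0), cons(b, b)), f(cons(cons(b, 0), 0), b)), b)), f(cons(cons(0, 0), cons(cons(b, cons(e, e)), 0)), cons(cons(b, e), 0)))   [R4 at 1.2.1.1.2.2]
3. f(cons(cons(0, 0), cons(f(cons(cons(0, 0), cons(b, b)), f(cons(cons(b, 0), 0), b)), b)), f(cons(cons(0, 0), cons(cons(b, cons(e, e)), 0)), cons(cons(b, e), 0)))  →  f(cons(cons(0, 0), cons(f(cons(cons(0, 0), cons(b, b)), cons(cons(b, 0), 0)), b)), f(cons(cons(0, 0), cons(cons(b, cons(e, e)), 0)), cons(cons(b, e), 0)))   [R4 at 1.2.1.2]
4. f(cons(cons(0, 0), cons(f(cons(cons(0, 0), cons(b, b)), cons(cons(b, 0), 0)), b)), f(cons(cons(0, 0), cons(cons(b, cons(e, e)), 0)), cons(cons(b, e), 0)))  →  f(cons(cons(0, 0), cons(cons(b, b), b)), f(cons(cons(0, 0), cons(cons(b, cons(e, e)), 0)), cons(cons(b, e), 0)))   [R5 at 1.2.1]
5. f(cons(cons(0, 0), cons(cons(b, b), b)), f(cons(cons(0, 0), cons(cons(b, cons(e, e)), 0)), cons(cons(b, e), 0)))  →  f(cons(cons(0, 0), cons(cons(b, b), b)), cons(cons(b, cons(e, e)), 0))   [R5 at 2]
6. f(cons(cons(0, 0), cons(cons(b, b), b)), cons(cons(b, cons(e, e)), 0))  →  cons(cons(b, b), b)   [R5 at ε]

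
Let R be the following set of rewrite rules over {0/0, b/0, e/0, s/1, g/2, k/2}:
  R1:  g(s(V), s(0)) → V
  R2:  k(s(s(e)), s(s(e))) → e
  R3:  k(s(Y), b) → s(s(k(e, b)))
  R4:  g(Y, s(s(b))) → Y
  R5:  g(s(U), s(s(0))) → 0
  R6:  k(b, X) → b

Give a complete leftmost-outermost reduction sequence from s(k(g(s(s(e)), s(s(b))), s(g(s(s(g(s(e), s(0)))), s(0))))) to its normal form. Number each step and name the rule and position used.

1. s(k(g(s(s(e)), s(s(b))), s(g(s(s(g(s(e), s(0)))), s(0)))))  →  s(k(s(s(e)), s(g(s(s(g(s(e), s(0)))), s(0)))))   [R4 at 1.1]
2. s(k(s(s(e)), s(g(s(s(g(s(e), s(0)))), s(0)))))  →  s(k(s(s(e)), s(s(g(s(e), s(0))))))   [R1 at 1.2.1]
3. s(k(s(s(e)), s(s(g(s(e), s(0))))))  →  s(k(s(s(e)), s(s(e))))   [R1 at 1.2.1.1]
4. s(k(s(s(e)), s(s(e))))  →  s(e)   [R2 at 1]

s(e)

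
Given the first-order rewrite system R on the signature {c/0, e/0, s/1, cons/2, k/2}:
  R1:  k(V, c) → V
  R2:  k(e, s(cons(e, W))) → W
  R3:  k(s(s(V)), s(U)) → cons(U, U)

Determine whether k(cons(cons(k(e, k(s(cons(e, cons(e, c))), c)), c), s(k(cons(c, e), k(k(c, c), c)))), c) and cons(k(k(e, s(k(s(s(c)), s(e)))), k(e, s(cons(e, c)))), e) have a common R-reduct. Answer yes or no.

no — NF(t₁) = cons(cons(cons(e, c), c), s(cons(c, e))), NF(t₂) = cons(e, e)

Reduce t₁ = k(cons(cons(k(e, k(s(cons(e, cons(e, c))), c)), c), s(k(cons(c, e), k(k(c, c), c)))), c):
1. k(cons(cons(k(e, k(s(cons(e, cons(e, c))), c)), c), s(k(cons(c, e), k(k(c, c), c)))), c)  →  cons(cons(k(e, k(s(cons(e, cons(e, c))), c)), c), s(k(cons(c, e), k(k(c, c), c))))   [R1 at ε]
2. cons(cons(k(e, k(s(cons(e, cons(e, c))), c)), c), s(k(cons(c, e), k(k(c, c), c))))  →  cons(cons(k(e, s(cons(e, cons(e, c)))), c), s(k(cons(c, e), k(k(c, c), c))))   [R1 at 1.1.2]
3. cons(cons(k(e, s(cons(e, cons(e, c)))), c), s(k(cons(c, e), k(k(c, c), c))))  →  cons(cons(cons(e, c), c), s(k(cons(c, e), k(k(c, c), c))))   [R2 at 1.1]
4. cons(cons(cons(e, c), c), s(k(cons(c, e), k(k(c, c), c))))  →  cons(cons(cons(e, c), c), s(k(cons(c, e), k(c, c))))   [R1 at 2.1.2]
5. cons(cons(cons(e, c), c), s(k(cons(c, e), k(c, c))))  →  cons(cons(cons(e, c), c), s(k(cons(c, e), c)))   [R1 at 2.1.2]
6. cons(cons(cons(e, c), c), s(k(cons(c, e), c)))  →  cons(cons(cons(e, c), c), s(cons(c, e)))   [R1 at 2.1]

Reduce t₂ = cons(k(k(e, s(k(s(s(c)), s(e)))), k(e, s(cons(e, c)))), e):
1. cons(k(k(e, s(k(s(s(c)), s(e)))), k(e, s(cons(e, c)))), e)  →  cons(k(k(e, s(cons(e, e))), k(e, s(cons(e, c)))), e)   [R3 at 1.1.2.1]
2. cons(k(k(e, s(cons(e, e))), k(e, s(cons(e, c)))), e)  →  cons(k(e, k(e, s(cons(e, c)))), e)   [R2 at 1.1]
3. cons(k(e, k(e, s(cons(e, c)))), e)  →  cons(k(e, c), e)   [R2 at 1.2]
4. cons(k(e, c), e)  →  cons(e, e)   [R1 at 1]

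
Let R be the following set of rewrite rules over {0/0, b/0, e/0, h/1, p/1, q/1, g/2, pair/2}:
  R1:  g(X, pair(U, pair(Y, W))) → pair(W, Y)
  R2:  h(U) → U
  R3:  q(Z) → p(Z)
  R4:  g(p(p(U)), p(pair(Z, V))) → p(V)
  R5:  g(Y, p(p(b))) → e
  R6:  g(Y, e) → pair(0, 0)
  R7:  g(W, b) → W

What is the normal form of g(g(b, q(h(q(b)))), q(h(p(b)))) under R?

1. g(g(b, q(h(q(b)))), q(h(p(b))))  →  g(g(b, p(h(q(b)))), q(h(p(b))))   [R3 at 1.2]
2. g(g(b, p(h(q(b)))), q(h(p(b))))  →  g(g(b, p(q(b))), q(h(p(b))))   [R2 at 1.2.1]
3. g(g(b, p(q(b))), q(h(p(b))))  →  g(g(b, p(p(b))), q(h(p(b))))   [R3 at 1.2.1]
4. g(g(b, p(p(b))), q(h(p(b))))  →  g(e, q(h(p(b))))   [R5 at 1]
5. g(e, q(h(p(b))))  →  g(e, p(h(p(b))))   [R3 at 2]
6. g(e, p(h(p(b))))  →  g(e, p(p(b)))   [R2 at 2.1]
7. g(e, p(p(b)))  →  e   [R5 at ε]

e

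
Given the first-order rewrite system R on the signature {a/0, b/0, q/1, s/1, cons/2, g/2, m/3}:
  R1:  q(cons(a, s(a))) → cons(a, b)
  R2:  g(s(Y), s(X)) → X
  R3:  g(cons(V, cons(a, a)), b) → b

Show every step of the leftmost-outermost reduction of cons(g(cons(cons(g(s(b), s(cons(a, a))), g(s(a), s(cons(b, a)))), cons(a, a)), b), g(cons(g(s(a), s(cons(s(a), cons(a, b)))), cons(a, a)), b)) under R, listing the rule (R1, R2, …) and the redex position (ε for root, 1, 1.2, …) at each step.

1. cons(g(cons(cons(g(s(b), s(cons(a, a))), g(s(a), s(cons(b, a)))), cons(a, a)), b), g(cons(g(s(a), s(cons(s(a), cons(a, b)))), cons(a, a)), b))  →  cons(b, g(cons(g(s(a), s(cons(s(a), cons(a, b)))), cons(a, a)), b))   [R3 at 1]
2. cons(b, g(cons(g(s(a), s(cons(s(a), cons(a, b)))), cons(a, a)), b))  →  cons(b, b)   [R3 at 2]

cons(b, b)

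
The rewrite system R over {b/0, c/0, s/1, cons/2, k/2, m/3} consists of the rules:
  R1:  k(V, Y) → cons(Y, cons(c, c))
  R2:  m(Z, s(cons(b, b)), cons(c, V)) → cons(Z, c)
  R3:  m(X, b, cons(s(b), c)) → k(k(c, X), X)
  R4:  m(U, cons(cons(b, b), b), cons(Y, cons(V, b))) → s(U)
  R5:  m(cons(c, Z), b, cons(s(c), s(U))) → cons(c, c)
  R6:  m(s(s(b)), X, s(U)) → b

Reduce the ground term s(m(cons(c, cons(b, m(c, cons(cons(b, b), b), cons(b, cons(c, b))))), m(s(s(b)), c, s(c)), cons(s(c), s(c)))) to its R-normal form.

1. s(m(cons(c, cons(b, m(c, cons(cons(b, b), b), cons(b, cons(c, b))))), m(s(s(b)), c, s(c)), cons(s(c), s(c))))  →  s(m(cons(c, cons(b, s(c))), m(s(s(b)), c, s(c)), cons(s(c), s(c))))   [R4 at 1.1.2.2]
2. s(m(cons(c, cons(b, s(c))), m(s(s(b)), c, s(c)), cons(s(c), s(c))))  →  s(m(cons(c, cons(b, s(c))), b, cons(s(c), s(c))))   [R6 at 1.2]
3. s(m(cons(c, cons(b, s(c))), b, cons(s(c), s(c))))  →  s(cons(c, c))   [R5 at 1]

s(cons(c, c))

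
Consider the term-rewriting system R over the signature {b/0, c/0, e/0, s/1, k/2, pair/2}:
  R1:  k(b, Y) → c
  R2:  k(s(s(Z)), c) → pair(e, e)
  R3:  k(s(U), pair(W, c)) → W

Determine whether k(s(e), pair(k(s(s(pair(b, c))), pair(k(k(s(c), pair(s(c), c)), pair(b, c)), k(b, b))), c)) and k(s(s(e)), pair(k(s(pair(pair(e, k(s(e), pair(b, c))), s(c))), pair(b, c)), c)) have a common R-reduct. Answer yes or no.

Reduce t₁ = k(s(e), pair(k(s(s(pair(b, c))), pair(k(k(s(c), pair(s(c), c)), pair(b, c)), k(b, b))), c)):
1. k(s(e), pair(k(s(s(pair(b, c))), pair(k(k(s(c), pair(s(c), c)), pair(b, c)), k(b, b))), c))  →  k(s(s(pair(b, c))), pair(k(k(s(c), pair(s(c), c)), pair(b, c)), k(b, b)))   [R3 at ε]
2. k(s(s(pair(b, c))), pair(k(k(s(c), pair(s(c), c)), pair(b, c)), k(b, b)))  →  k(s(s(pair(b, c))), pair(k(s(c), pair(b, c)), k(b, b)))   [R3 at 2.1.1]
3. k(s(s(pair(b, c))), pair(k(s(c), pair(b, c)), k(b, b)))  →  k(s(s(pair(b, c))), pair(b, k(b, b)))   [R3 at 2.1]
4. k(s(s(pair(b, c))), pair(b, k(b, b)))  →  k(s(s(pair(b, c))), pair(b, c))   [R1 at 2.2]
5. k(s(s(pair(b, c))), pair(b, c))  →  b   [R3 at ε]

Reduce t₂ = k(s(s(e)), pair(k(s(pair(pair(e, k(s(e), pair(b, c))), s(c))), pair(b, c)), c)):
1. k(s(s(e)), pair(k(s(pair(pair(e, k(s(e), pair(b, c))), s(c))), pair(b, c)), c))  →  k(s(pair(pair(e, k(s(e), pair(b, c))), s(c))), pair(b, c))   [R3 at ε]
2. k(s(pair(pair(e, k(s(e), pair(b, c))), s(c))), pair(b, c))  →  b   [R3 at ε]

yes — NF(t₁) = b, NF(t₂) = b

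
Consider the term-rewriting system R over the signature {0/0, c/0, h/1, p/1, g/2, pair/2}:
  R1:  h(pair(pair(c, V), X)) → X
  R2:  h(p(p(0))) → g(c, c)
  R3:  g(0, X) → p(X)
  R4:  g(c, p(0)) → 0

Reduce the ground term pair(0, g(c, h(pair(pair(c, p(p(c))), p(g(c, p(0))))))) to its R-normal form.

pair(0, 0)

1. pair(0, g(c, h(pair(pair(c, p(p(c))), p(g(c, p(0)))))))  →  pair(0, g(c, p(g(c, p(0)))))   [R1 at 2.2]
2. pair(0, g(c, p(g(c, p(0)))))  →  pair(0, g(c, p(0)))   [R4 at 2.2.1]
3. pair(0, g(c, p(0)))  →  pair(0, 0)   [R4 at 2]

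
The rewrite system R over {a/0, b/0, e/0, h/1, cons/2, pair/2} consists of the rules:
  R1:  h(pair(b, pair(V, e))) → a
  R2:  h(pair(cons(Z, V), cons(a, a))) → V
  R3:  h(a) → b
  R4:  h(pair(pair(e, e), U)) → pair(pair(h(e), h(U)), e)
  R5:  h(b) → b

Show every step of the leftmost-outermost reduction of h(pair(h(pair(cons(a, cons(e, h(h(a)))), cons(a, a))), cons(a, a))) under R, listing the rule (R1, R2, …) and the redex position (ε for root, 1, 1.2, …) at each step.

1. h(pair(h(pair(cons(a, cons(e, h(h(a)))), cons(a, a))), cons(a, a)))  →  h(pair(cons(e, h(h(a))), cons(a, a)))   [R2 at 1.1]
2. h(pair(cons(e, h(h(a))), cons(a, a)))  →  h(h(a))   [R2 at ε]
3. h(h(a))  →  h(b)   [R3 at 1]
4. h(b)  →  b   [R5 at ε]

b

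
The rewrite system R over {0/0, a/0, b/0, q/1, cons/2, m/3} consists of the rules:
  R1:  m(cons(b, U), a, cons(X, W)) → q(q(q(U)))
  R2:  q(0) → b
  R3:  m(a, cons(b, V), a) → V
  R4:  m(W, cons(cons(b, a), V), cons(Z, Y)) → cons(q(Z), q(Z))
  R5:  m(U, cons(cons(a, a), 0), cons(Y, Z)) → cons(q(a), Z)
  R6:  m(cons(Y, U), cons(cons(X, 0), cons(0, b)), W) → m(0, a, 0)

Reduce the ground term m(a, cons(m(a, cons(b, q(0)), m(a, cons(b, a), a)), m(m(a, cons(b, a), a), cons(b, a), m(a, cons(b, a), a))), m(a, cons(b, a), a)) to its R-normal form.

1. m(a, cons(m(a, cons(b, q(0)), m(a, cons(b, a), a)), m(m(a, cons(b, a), a), cons(b, a), m(a, cons(b, a), a))), m(a, cons(b, a), a))  →  m(a, cons(m(a, cons(b, b), m(a, cons(b, a), a)), m(m(a, cons(b, a), a), cons(b, a), m(a, cons(b, a), a))), m(a, cons(b, a), a))   [R2 at 2.1.2.2]
2. m(a, cons(m(a, cons(b, b), m(a, cons(b, a), a)), m(m(a, cons(b, a), a), cons(b, a), m(a, cons(b, a), a))), m(a, cons(b, a), a))  →  m(a, cons(m(a, cons(b, b), a), m(m(a, cons(b, a), a), cons(b, a), m(a, cons(b, a), a))), m(a, cons(b, a), a))   [R3 at 2.1.3]
3. m(a, cons(m(a, cons(b, b), a), m(m(a, cons(b, a), a), cons(b, a), m(a, cons(b, a), a))), m(a, cons(b, a), a))  →  m(a, cons(b, m(m(a, cons(b, a), a), cons(b, a), m(a, cons(b, a), a))), m(a, cons(b, a), a))   [R3 at 2.1]
4. m(a, cons(b, m(m(a, cons(b, a), a), cons(b, a), m(a, cons(b, a), a))), m(a, cons(b, a), a))  →  m(a, cons(b, m(a, cons(b, a), m(a, cons(b, a), a))), m(a, cons(b, a), a))   [R3 at 2.2.1]
5. m(a, cons(b, m(a, cons(b, a), m(a, cons(b, a), a))), m(a, cons(b, a), a))  →  m(a, cons(b, m(a, cons(b, a), a)), m(a, cons(b, a), a))   [R3 at 2.2.3]
6. m(a, cons(b, m(a, cons(b, a), a)), m(a, cons(b, a), a))  →  m(a, cons(b, a), m(a, cons(b, a), a))   [R3 at 2.2]
7. m(a, cons(b, a), m(a, cons(b, a), a))  →  m(a, cons(b, a), a)   [R3 at 3]
8. m(a, cons(b, a), a)  →  a   [R3 at ε]

a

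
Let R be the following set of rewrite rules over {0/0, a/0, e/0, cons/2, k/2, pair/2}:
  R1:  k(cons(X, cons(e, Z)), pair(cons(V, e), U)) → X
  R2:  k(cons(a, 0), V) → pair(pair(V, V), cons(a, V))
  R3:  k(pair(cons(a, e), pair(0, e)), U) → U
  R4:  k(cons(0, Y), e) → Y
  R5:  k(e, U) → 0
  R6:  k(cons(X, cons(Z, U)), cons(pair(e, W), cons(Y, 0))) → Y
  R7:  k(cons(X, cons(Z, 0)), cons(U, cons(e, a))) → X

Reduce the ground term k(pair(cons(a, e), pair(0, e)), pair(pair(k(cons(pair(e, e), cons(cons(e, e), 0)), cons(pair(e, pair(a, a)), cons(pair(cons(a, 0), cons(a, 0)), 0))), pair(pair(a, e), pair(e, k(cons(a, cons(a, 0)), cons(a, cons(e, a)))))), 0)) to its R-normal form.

pair(pair(pair(cons(a, 0), cons(a, 0)), pair(pair(a, e), pair(e, a))), 0)

1. k(pair(cons(a, e), pair(0, e)), pair(pair(k(cons(pair(e, e), cons(cons(e, e), 0)), cons(pair(e, pair(a, a)), cons(pair(cons(a, 0), cons(a, 0)), 0))), pair(pair(a, e), pair(e, k(cons(a, cons(a, 0)), cons(a, cons(e, a)))))), 0))  →  pair(pair(k(cons(pair(e, e), cons(cons(e, e), 0)), cons(pair(e, pair(a, a)), cons(pair(cons(a, 0), cons(a, 0)), 0))), pair(pair(a, e), pair(e, k(cons(a, cons(a, 0)), cons(a, cons(e, a)))))), 0)   [R3 at ε]
2. pair(pair(k(cons(pair(e, e), cons(cons(e, e), 0)), cons(pair(e, pair(a, a)), cons(pair(cons(a, 0), cons(a, 0)), 0))), pair(pair(a, e), pair(e, k(cons(a, cons(a, 0)), cons(a, cons(e, a)))))), 0)  →  pair(pair(pair(cons(a, 0), cons(a, 0)), pair(pair(a, e), pair(e, k(cons(a, cons(a, 0)), cons(a, cons(e, a)))))), 0)   [R6 at 1.1]
3. pair(pair(pair(cons(a, 0), cons(a, 0)), pair(pair(a, e), pair(e, k(cons(a, cons(a, 0)), cons(a, cons(e, a)))))), 0)  →  pair(pair(pair(cons(a, 0), cons(a, 0)), pair(pair(a, e), pair(e, a))), 0)   [R7 at 1.2.2.2]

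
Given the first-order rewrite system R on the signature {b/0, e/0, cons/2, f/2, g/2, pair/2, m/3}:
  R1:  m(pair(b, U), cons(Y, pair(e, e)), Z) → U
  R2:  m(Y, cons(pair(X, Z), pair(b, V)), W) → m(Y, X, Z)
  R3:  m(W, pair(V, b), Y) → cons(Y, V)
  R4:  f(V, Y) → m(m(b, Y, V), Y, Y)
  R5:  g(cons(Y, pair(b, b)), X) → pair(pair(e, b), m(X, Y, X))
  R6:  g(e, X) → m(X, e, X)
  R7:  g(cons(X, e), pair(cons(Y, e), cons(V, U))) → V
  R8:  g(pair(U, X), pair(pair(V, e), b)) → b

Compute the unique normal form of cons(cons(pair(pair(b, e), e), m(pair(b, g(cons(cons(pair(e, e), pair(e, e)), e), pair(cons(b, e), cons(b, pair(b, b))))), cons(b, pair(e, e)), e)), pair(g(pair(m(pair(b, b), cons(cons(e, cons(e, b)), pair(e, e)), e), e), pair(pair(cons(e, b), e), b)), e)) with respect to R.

1. cons(cons(pair(pair(b, e), e), m(pair(b, g(cons(cons(pair(e, e), pair(e, e)), e), pair(cons(b, e), cons(b, pair(b, b))))), cons(b, pair(e, e)), e)), pair(g(pair(m(pair(b, b), cons(cons(e, cons(e, b)), pair(e, e)), e), e), pair(pair(cons(e, b), e), b)), e))  →  cons(cons(pair(pair(b, e), e), g(cons(cons(pair(e, e), pair(e, e)), e), pair(cons(b, e), cons(b, pair(b, b))))), pair(g(pair(m(pair(b, b), cons(cons(e, cons(e, b)), pair(e, e)), e), e), pair(pair(cons(e, b), e), b)), e))   [R1 at 1.2]
2. cons(cons(pair(pair(b, e), e), g(cons(cons(pair(e, e), pair(e, e)), e), pair(cons(b, e), cons(b, pair(b, b))))), pair(g(pair(m(pair(b, b), cons(cons(e, cons(e, b)), pair(e, e)), e), e), pair(pair(cons(e, b), e), b)), e))  →  cons(cons(pair(pair(b, e), e), b), pair(g(pair(m(pair(b, b), cons(cons(e, cons(e, b)), pair(e, e)), e), e), pair(pair(cons(e, b), e), b)), e))   [R7 at 1.2]
3. cons(cons(pair(pair(b, e), e), b), pair(g(pair(m(pair(b, b), cons(cons(e, cons(e, b)), pair(e, e)), e), e), pair(pair(cons(e, b), e), b)), e))  →  cons(cons(pair(pair(b, e), e), b), pair(b, e))   [R8 at 2.1]

cons(cons(pair(pair(b, e), e), b), pair(b, e))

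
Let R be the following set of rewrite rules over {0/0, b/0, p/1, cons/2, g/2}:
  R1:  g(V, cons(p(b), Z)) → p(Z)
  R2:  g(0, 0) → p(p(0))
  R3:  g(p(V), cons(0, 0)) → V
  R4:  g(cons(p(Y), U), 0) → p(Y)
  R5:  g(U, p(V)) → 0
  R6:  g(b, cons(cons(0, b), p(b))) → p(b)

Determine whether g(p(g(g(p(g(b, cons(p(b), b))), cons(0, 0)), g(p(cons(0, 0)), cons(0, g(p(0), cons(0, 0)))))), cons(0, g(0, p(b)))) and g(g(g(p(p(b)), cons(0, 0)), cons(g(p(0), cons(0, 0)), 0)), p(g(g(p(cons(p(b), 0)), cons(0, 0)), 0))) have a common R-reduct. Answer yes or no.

no — NF(t₁) = b, NF(t₂) = 0

Reduce t₁ = g(p(g(g(p(g(b, cons(p(b), b))), cons(0, 0)), g(p(cons(0, 0)), cons(0, g(p(0), cons(0, 0)))))), cons(0, g(0, p(b)))):
1. g(p(g(g(p(g(b, cons(p(b), b))), cons(0, 0)), g(p(cons(0, 0)), cons(0, g(p(0), cons(0, 0)))))), cons(0, g(0, p(b))))  →  g(p(g(g(b, cons(p(b), b)), g(p(cons(0, 0)), cons(0, g(p(0), cons(0, 0)))))), cons(0, g(0, p(b))))   [R3 at 1.1.1]
2. g(p(g(g(b, cons(p(b), b)), g(p(cons(0, 0)), cons(0, g(p(0), cons(0, 0)))))), cons(0, g(0, p(b))))  →  g(p(g(p(b), g(p(cons(0, 0)), cons(0, g(p(0), cons(0, 0)))))), cons(0, g(0, p(b))))   [R1 at 1.1.1]
3. g(p(g(p(b), g(p(cons(0, 0)), cons(0, g(p(0), cons(0, 0)))))), cons(0, g(0, p(b))))  →  g(p(g(p(b), g(p(cons(0, 0)), cons(0, 0)))), cons(0, g(0, p(b))))   [R3 at 1.1.2.2.2]
4. g(p(g(p(b), g(p(cons(0, 0)), cons(0, 0)))), cons(0, g(0, p(b))))  →  g(p(g(p(b), cons(0, 0))), cons(0, g(0, p(b))))   [R3 at 1.1.2]
5. g(p(g(p(b), cons(0, 0))), cons(0, g(0, p(b))))  →  g(p(b), cons(0, g(0, p(b))))   [R3 at 1.1]
6. g(p(b), cons(0, g(0, p(b))))  →  g(p(b), cons(0, 0))   [R5 at 2.2]
7. g(p(b), cons(0, 0))  →  b   [R3 at ε]

Reduce t₂ = g(g(g(p(p(b)), cons(0, 0)), cons(g(p(0), cons(0, 0)), 0)), p(g(g(p(cons(p(b), 0)), cons(0, 0)), 0))):
1. g(g(g(p(p(b)), cons(0, 0)), cons(g(p(0), cons(0, 0)), 0)), p(g(g(p(cons(p(b), 0)), cons(0, 0)), 0)))  →  0   [R5 at ε]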